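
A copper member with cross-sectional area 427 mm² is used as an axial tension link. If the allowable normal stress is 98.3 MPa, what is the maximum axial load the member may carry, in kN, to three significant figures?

42.0 kN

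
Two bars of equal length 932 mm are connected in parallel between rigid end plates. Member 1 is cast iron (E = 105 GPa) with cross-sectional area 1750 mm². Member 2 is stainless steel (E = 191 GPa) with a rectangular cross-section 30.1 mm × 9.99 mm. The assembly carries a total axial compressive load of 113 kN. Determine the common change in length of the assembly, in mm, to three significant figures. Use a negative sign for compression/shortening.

-0.437 mm

A_2 = 300.7 mm².
Equal strain + equilibrium ⇒ each member carries load in proportion to AE: A₁E₁ = 183800000 N, A₂E₂ = 57430000 N, ΣAE = 241200000 N.
δ = PL/ΣAE = -113000·932/241200000 = -0.4367 mm.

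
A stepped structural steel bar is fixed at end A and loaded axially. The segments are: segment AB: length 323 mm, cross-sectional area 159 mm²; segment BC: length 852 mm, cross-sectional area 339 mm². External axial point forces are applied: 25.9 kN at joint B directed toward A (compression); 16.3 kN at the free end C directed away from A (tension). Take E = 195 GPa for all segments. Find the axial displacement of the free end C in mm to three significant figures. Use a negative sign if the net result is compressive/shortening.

0.110 mm

Internal axial forces (sectioning from the free end, tension +): N_BC = 16.3 kN, N_AB = -9.6 kN.
δ_AB = -9600·323/(159·195000) = -0.1 mm
δ_BC = 16300·852/(339·195000) = 0.2101 mm
δ = Σδ_i = 0.1101 mm.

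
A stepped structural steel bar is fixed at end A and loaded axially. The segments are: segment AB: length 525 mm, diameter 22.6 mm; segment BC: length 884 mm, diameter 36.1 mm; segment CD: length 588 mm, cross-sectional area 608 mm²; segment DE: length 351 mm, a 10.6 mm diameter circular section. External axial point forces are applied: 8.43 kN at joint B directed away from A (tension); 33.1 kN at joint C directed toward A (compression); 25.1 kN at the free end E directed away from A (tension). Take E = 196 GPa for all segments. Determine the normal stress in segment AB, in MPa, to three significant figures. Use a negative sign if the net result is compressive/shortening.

Internal axial forces (sectioning from the free end, tension +): N_DE = 25.1 kN, N_CD = 25.1 kN, N_BC = -8 kN, N_AB = 0.43 kN.
A_AB = 401.1 mm².
σ_AB = N_AB/A_AB = 430/401.1 = 1.072 MPa.

1.07 MPa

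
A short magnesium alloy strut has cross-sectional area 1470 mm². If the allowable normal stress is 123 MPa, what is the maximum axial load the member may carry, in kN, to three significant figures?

181 kN

P_max = σ_allow · A = 123 · 1470 = 180800 N = 180.8 kN.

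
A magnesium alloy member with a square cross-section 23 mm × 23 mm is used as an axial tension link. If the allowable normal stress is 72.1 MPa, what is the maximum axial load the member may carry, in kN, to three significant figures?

A = 529 mm².
P_max = σ_allow · A = 72.1 · 529 = 38140 N = 38.14 kN.

38.1 kN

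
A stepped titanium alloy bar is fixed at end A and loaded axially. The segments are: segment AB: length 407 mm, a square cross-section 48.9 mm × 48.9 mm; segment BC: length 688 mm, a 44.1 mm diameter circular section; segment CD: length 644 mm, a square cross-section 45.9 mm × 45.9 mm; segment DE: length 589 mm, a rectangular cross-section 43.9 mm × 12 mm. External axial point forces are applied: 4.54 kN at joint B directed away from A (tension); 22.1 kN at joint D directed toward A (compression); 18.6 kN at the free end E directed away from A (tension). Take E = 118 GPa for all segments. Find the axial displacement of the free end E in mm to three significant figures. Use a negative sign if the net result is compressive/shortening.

Internal axial forces (sectioning from the free end, tension +): N_DE = 18.6 kN, N_CD = -3.5 kN, N_BC = -3.5 kN, N_AB = 1.04 kN.
A_AB = 2391 mm².
A_BC = 1527 mm².
A_CD = 2107 mm².
A_DE = 526.8 mm².
δ_AB = 1040·407/(2391·118000) = 0.0015 mm
δ_BC = -3500·688/(1527·118000) = -0.01336 mm
δ_CD = -3500·644/(2107·118000) = -0.009067 mm
δ_DE = 18600·589/(526.8·118000) = 0.1762 mm
δ = Σδ_i = 0.1553 mm.

0.155 mm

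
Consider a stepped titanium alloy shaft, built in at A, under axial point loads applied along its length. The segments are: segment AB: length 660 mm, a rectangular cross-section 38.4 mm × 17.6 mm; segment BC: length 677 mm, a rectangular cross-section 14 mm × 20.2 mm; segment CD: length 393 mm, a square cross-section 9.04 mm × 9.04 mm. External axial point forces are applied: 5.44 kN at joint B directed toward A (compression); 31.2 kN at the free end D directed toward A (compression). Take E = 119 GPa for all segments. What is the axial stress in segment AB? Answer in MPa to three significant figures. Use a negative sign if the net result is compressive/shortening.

-54.2 MPa

Internal axial forces (sectioning from the free end, tension +): N_CD = -31.2 kN, N_BC = -31.2 kN, N_AB = -36.64 kN.
A_AB = 675.8 mm².
σ_AB = N_AB/A_AB = -36640/675.8 = -54.21 MPa.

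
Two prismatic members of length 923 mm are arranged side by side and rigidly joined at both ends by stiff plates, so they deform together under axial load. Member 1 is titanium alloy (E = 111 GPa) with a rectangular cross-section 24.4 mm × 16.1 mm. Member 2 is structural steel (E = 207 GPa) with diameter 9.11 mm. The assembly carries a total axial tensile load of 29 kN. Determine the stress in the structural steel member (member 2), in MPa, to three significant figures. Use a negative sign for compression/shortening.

A_1 = 392.8 mm².
A_2 = 65.18 mm².
Equal strain + equilibrium ⇒ each member carries load in proportion to AE: A₁E₁ = 43610000 N, A₂E₂ = 13490000 N, ΣAE = 57100000 N.
σ₂ = P·E₂/ΣAE = 29000·207000/57100000 = 105.1 MPa.

105 MPa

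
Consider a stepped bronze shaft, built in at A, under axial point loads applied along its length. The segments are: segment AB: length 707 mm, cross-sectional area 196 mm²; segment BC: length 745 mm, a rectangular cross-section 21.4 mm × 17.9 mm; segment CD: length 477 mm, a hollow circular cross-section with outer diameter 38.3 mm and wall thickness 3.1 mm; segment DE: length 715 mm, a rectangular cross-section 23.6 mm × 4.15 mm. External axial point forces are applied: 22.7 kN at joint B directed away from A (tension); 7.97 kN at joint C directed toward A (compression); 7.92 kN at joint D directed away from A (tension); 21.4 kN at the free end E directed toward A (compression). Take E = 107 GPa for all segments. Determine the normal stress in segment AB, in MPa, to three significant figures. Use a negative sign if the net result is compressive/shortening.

6.38 MPa

Internal axial forces (sectioning from the free end, tension +): N_DE = -21.4 kN, N_CD = -13.48 kN, N_BC = -21.45 kN, N_AB = 1.25 kN.
σ_AB = N_AB/A_AB = 1250/196 = 6.378 MPa.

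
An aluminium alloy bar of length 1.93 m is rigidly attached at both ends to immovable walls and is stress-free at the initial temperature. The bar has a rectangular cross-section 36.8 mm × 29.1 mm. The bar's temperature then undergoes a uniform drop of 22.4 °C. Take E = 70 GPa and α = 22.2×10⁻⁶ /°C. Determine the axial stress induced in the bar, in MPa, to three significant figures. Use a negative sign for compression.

34.8 MPa

Free thermal expansion αLΔT = 22.2e-6 · 1930 · -22.4 = -0.9598 mm.
The walls impose strain ε = −(-0.9598)/1930 = 4.9728e-04; σ = Eε = 70000 · 4.9728e-04 = 34.81 MPa.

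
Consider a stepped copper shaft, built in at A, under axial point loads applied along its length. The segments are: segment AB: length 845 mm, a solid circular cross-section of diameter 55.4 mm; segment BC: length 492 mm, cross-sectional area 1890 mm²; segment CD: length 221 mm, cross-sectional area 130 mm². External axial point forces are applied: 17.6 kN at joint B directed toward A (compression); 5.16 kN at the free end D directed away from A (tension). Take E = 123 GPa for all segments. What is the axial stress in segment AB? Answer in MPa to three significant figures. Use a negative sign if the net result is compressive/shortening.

-5.16 MPa

Internal axial forces (sectioning from the free end, tension +): N_CD = 5.16 kN, N_BC = 5.16 kN, N_AB = -12.44 kN.
A_AB = 2411 mm².
σ_AB = N_AB/A_AB = -12440/2411 = -5.161 MPa.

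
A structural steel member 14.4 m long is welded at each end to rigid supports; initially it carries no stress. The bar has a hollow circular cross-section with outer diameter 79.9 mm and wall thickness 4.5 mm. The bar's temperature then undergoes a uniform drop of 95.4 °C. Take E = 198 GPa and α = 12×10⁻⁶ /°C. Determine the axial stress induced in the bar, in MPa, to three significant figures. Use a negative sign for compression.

227 MPa

Free thermal expansion αLΔT = 12e-6 · 14400 · -95.4 = -16.49 mm.
The walls impose strain ε = −(-16.49)/14400 = 1.1448e-03; σ = Eε = 198000 · 1.1448e-03 = 226.7 MPa.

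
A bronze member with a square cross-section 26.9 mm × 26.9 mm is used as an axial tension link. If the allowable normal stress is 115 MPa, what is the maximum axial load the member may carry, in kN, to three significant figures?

83.2 kN

A = 723.6 mm².
P_max = σ_allow · A = 115 · 723.6 = 83220 N = 83.22 kN.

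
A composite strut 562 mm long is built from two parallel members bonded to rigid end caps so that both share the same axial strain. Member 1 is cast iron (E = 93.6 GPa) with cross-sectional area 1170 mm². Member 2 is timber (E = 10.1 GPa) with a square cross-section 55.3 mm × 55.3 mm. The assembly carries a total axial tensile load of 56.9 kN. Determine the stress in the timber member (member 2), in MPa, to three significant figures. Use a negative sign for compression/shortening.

4.09 MPa

A_2 = 3058 mm².
Equal strain + equilibrium ⇒ each member carries load in proportion to AE: A₁E₁ = 109500000 N, A₂E₂ = 30890000 N, ΣAE = 140400000 N.
σ₂ = P·E₂/ΣAE = 56900·10100/140400000 = 4.093 MPa.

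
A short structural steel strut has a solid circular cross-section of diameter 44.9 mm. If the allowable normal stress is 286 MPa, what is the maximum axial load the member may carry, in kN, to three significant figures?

A = 1583 mm².
P_max = σ_allow · A = 286 · 1583 = 452800 N = 452.8 kN.

453 kN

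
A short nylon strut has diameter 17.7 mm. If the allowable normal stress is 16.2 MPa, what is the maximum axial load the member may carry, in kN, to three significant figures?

A = 246.1 mm².
P_max = σ_allow · A = 16.2 · 246.1 = 3986 N = 3.986 kN.

3.99 kN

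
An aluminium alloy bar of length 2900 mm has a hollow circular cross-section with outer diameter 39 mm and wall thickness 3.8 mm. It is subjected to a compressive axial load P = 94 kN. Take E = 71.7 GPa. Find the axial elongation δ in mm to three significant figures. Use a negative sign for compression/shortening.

A = 420.2 mm².
δ_mech = NL/(AE) = -94000·2900/(420.2·71700) = -9.048 mm.

-9.05 mm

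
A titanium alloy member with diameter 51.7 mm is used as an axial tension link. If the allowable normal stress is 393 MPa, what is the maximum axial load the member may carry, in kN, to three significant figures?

825 kN

A = 2099 mm².
P_max = σ_allow · A = 393 · 2099 = 825000 N = 825 kN.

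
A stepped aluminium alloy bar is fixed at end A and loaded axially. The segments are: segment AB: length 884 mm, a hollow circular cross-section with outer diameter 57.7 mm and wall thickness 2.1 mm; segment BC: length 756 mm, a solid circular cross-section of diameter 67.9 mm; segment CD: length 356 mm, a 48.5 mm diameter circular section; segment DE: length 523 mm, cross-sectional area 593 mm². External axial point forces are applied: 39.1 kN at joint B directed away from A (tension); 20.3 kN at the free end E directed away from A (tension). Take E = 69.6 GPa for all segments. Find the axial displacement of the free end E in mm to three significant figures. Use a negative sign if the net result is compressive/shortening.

Internal axial forces (sectioning from the free end, tension +): N_DE = 20.3 kN, N_CD = 20.3 kN, N_BC = 20.3 kN, N_AB = 59.4 kN.
A_AB = 366.8 mm².
A_BC = 3621 mm².
A_CD = 1847 mm².
δ_AB = 59400·884/(366.8·69600) = 2.057 mm
δ_BC = 20300·756/(3621·69600) = 0.06089 mm
δ_CD = 20300·356/(1847·69600) = 0.0562 mm
δ_DE = 20300·523/(593·69600) = 0.2572 mm
δ = Σδ_i = 2.431 mm.

2.43 mm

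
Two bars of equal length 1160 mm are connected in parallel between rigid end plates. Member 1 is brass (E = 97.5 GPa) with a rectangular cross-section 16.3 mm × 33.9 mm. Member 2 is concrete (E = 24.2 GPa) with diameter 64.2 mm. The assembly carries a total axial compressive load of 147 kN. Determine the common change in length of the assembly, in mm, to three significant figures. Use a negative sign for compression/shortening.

A_1 = 552.6 mm².
A_2 = 3237 mm².
Equal strain + equilibrium ⇒ each member carries load in proportion to AE: A₁E₁ = 53880000 N, A₂E₂ = 78340000 N, ΣAE = 132200000 N.
δ = PL/ΣAE = -147000·1160/132200000 = -1.29 mm.

-1.29 mm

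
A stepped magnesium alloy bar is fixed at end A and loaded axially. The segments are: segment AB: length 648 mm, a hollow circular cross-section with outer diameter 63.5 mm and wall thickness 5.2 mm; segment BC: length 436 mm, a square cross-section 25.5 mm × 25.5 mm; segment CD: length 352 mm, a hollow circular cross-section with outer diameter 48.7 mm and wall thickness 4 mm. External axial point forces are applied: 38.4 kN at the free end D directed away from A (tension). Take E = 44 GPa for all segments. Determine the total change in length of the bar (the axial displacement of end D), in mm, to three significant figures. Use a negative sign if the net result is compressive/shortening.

1.73 mm

Internal axial forces (sectioning from the free end, tension +): N_CD = 38.4 kN, N_BC = 38.4 kN, N_AB = 38.4 kN.
A_AB = 952.4 mm².
A_BC = 650.2 mm².
A_CD = 561.7 mm².
δ_AB = 38400·648/(952.4·44000) = 0.5938 mm
δ_BC = 38400·436/(650.2·44000) = 0.5852 mm
δ_CD = 38400·352/(561.7·44000) = 0.5469 mm
δ = Σδ_i = 1.726 mm.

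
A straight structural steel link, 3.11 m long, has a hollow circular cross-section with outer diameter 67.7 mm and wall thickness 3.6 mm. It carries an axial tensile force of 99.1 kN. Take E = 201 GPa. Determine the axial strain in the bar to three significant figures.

6.80e-04

A = 725 mm².
σ = N/A = 136.7 MPa; ε = σ/E = 136.7/201000 = 6.801e-04.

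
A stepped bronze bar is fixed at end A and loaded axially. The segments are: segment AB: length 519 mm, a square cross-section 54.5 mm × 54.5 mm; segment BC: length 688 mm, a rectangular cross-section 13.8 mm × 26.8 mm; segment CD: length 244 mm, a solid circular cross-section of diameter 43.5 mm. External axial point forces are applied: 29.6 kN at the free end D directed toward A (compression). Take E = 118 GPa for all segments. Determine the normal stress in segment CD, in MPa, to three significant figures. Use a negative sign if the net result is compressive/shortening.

-19.9 MPa

Internal axial forces (sectioning from the free end, tension +): N_CD = -29.6 kN, N_BC = -29.6 kN, N_AB = -29.6 kN.
A_CD = 1486 mm².
σ_CD = N_CD/A_CD = -29600/1486 = -19.92 MPa.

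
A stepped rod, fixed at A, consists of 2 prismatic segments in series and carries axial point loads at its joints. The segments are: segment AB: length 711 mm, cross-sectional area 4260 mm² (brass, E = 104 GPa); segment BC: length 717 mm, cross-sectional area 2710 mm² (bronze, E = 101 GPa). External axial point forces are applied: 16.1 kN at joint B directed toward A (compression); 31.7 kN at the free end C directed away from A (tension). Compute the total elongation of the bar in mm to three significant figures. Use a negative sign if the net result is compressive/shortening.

Internal axial forces (sectioning from the free end, tension +): N_BC = 31.7 kN, N_AB = 15.6 kN.
δ_AB = 15600·711/(4260·104000) = 0.02504 mm
δ_BC = 31700·717/(2710·101000) = 0.08304 mm
δ = Σδ_i = 0.1081 mm.

0.108 mm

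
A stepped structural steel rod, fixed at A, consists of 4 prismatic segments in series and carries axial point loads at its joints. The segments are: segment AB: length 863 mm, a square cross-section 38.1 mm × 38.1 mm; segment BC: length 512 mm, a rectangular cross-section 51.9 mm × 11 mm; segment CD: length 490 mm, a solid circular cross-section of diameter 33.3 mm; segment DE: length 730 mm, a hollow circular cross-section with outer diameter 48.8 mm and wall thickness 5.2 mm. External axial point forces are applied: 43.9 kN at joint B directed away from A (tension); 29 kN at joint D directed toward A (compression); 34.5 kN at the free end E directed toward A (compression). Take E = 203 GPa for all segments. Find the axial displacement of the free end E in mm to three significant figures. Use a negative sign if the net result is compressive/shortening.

-0.688 mm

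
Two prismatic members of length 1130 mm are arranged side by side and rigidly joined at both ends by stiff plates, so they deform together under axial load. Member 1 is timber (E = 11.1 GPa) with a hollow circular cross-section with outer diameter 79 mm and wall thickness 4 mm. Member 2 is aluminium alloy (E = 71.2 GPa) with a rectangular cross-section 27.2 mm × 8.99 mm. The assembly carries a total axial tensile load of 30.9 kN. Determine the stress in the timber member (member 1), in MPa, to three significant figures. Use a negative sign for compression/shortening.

A_1 = 942.5 mm².
A_2 = 244.5 mm².
Equal strain + equilibrium ⇒ each member carries load in proportion to AE: A₁E₁ = 10460000 N, A₂E₂ = 17410000 N, ΣAE = 27870000 N.
σ₁ = P·E₁/ΣAE = 30900·11100/27870000 = 12.31 MPa.

12.3 MPa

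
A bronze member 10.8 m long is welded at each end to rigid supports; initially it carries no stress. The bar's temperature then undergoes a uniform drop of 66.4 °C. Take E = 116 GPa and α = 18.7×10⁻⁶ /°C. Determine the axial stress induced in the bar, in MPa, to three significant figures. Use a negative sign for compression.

Free thermal expansion αLΔT = 18.7e-6 · 10800 · -66.4 = -13.41 mm.
The walls impose strain ε = −(-13.41)/10800 = 1.2417e-03; σ = Eε = 116000 · 1.2417e-03 = 144 MPa.

144 MPa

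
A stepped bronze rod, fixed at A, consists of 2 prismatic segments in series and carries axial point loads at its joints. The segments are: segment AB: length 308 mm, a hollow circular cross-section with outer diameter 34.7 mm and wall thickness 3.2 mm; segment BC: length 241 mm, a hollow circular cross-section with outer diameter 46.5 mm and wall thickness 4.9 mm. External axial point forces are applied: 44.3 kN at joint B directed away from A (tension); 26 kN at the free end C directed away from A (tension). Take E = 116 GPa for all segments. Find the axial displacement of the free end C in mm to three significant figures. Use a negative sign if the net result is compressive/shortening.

0.674 mm

Internal axial forces (sectioning from the free end, tension +): N_BC = 26 kN, N_AB = 70.3 kN.
A_AB = 316.7 mm².
A_BC = 640.4 mm².
δ_AB = 70300·308/(316.7·116000) = 0.5894 mm
δ_BC = 26000·241/(640.4·116000) = 0.08435 mm
δ = Σδ_i = 0.6738 mm.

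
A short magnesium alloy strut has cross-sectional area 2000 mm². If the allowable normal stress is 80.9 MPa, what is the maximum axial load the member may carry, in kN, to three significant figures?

P_max = σ_allow · A = 80.9 · 2000 = 161800 N = 161.8 kN.

162 kN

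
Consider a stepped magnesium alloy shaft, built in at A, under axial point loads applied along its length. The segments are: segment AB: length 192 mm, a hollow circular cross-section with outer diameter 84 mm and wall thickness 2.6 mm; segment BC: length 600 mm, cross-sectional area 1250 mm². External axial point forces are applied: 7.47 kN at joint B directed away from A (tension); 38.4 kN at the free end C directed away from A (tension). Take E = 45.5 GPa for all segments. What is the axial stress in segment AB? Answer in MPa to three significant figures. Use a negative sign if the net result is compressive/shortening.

Internal axial forces (sectioning from the free end, tension +): N_BC = 38.4 kN, N_AB = 45.87 kN.
A_AB = 664.9 mm².
σ_AB = N_AB/A_AB = 45870/664.9 = 68.99 MPa.

69.0 MPa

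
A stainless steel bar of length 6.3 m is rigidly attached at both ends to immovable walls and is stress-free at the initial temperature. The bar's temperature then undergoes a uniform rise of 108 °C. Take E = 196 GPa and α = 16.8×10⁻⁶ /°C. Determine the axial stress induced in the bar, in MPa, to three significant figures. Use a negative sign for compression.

Free thermal expansion αLΔT = 16.8e-6 · 6300 · 108 = 11.43 mm.
The walls impose strain ε = −(11.43)/6300 = -1.8144e-03; σ = Eε = 196000 · -1.8144e-03 = -355.6 MPa.

-356 MPa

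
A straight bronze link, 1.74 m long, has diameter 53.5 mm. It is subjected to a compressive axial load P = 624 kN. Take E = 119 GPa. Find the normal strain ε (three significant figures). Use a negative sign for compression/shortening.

A = 2248 mm².
σ = N/A = -277.6 MPa; ε = σ/E = -277.6/119000 = -2.333e-03.

-0.00233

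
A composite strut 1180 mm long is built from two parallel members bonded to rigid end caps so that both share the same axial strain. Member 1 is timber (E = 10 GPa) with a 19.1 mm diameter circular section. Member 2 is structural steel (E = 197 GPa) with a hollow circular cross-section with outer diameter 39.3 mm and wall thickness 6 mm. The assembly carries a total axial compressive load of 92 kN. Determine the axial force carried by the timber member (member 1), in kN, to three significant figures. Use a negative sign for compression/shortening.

-2.08 kN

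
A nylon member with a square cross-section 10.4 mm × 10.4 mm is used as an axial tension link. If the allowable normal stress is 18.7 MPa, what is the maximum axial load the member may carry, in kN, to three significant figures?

2.02 kN

A = 108.2 mm².
P_max = σ_allow · A = 18.7 · 108.2 = 2023 N = 2.023 kN.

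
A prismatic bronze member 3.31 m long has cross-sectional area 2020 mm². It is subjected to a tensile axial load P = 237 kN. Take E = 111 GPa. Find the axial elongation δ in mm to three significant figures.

3.50 mm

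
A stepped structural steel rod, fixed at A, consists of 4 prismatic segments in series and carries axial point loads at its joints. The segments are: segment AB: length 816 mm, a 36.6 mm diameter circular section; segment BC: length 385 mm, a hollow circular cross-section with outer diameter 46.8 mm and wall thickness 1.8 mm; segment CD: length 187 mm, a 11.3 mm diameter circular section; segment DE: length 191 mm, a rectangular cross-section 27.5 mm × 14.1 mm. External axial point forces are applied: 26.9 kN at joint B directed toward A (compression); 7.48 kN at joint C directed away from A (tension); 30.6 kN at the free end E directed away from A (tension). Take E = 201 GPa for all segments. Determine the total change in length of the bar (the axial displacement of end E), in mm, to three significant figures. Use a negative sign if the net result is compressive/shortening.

Internal axial forces (sectioning from the free end, tension +): N_DE = 30.6 kN, N_CD = 30.6 kN, N_BC = 38.08 kN, N_AB = 11.18 kN.
A_AB = 1052 mm².
A_BC = 254.5 mm².
A_CD = 100.3 mm².
A_DE = 387.8 mm².
δ_AB = 11180·816/(1052·201000) = 0.04314 mm
δ_BC = 38080·385/(254.5·201000) = 0.2866 mm
δ_CD = 30600·187/(100.3·201000) = 0.2839 mm
δ_DE = 30600·191/(387.8·201000) = 0.07499 mm
δ = Σδ_i = 0.6886 mm.

0.689 mm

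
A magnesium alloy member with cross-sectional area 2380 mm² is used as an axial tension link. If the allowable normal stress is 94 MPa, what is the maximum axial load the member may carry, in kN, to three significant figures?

224 kN

P_max = σ_allow · A = 94 · 2380 = 223700 N = 223.7 kN.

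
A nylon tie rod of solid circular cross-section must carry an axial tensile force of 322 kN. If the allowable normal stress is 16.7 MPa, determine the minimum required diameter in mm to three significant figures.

157 mm

Required area A ≥ P/σ_allow = 322000/16.7 = 19280 mm².
For a solid circular section, d ≥ √(4A/π) = 156.7 mm.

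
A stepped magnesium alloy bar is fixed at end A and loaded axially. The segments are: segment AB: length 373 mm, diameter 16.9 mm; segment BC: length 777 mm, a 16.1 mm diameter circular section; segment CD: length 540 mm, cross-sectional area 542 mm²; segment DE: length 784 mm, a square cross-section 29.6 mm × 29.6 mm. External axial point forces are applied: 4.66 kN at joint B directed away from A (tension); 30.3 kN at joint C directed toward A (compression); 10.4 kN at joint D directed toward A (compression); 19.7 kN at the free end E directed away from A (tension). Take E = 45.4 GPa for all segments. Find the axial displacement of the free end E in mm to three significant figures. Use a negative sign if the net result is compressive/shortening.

Internal axial forces (sectioning from the free end, tension +): N_DE = 19.7 kN, N_CD = 9.3 kN, N_BC = -21 kN, N_AB = -16.34 kN.
A_AB = 224.3 mm².
A_BC = 203.6 mm².
A_DE = 876.2 mm².
δ_AB = -16340·373/(224.3·45400) = -0.5985 mm
δ_BC = -21000·777/(203.6·45400) = -1.765 mm
δ_CD = 9300·540/(542·45400) = 0.2041 mm
δ_DE = 19700·784/(876.2·45400) = 0.3883 mm
δ = Σδ_i = -1.771 mm.

-1.77 mm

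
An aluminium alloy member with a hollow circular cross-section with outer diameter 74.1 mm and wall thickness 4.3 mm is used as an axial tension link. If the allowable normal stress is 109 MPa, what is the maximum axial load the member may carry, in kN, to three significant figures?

A = 942.9 mm².
P_max = σ_allow · A = 109 · 942.9 = 102800 N = 102.8 kN.

103 kN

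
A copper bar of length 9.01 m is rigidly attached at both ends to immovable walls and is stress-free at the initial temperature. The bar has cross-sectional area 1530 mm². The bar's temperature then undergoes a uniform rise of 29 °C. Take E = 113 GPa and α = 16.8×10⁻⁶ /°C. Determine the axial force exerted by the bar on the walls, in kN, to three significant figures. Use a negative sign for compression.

-84.2 kN

Free thermal expansion αLΔT = 16.8e-6 · 9010 · 29 = 4.39 mm.
The walls impose strain ε = −(4.39)/9010 = -4.8720e-04; σ = Eε = 113000 · -4.8720e-04 = -55.05 MPa.
Wall reaction R = σ·A = -55.05·1530 = -84230 N = -84.23 kN.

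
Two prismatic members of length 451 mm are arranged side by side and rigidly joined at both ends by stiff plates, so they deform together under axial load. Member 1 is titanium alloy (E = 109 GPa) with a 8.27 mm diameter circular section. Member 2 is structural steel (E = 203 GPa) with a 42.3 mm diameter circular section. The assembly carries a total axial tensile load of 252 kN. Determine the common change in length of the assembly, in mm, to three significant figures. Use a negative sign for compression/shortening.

0.390 mm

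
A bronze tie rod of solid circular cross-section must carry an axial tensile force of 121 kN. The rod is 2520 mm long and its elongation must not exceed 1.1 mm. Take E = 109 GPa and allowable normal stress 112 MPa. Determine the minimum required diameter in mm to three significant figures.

Required area A ≥ P/σ_allow = 121000/112 = 1080 mm².
For a solid circular section, d ≥ √(4A/π) = 37.09 mm.
Elongation limit: A ≥ PL/(Eδ_allow) = 121000·2520/(109000·1.1) = 2543 mm² ⇒ d ≥ 56.9 mm.
The elongation limit governs.

56.9 mm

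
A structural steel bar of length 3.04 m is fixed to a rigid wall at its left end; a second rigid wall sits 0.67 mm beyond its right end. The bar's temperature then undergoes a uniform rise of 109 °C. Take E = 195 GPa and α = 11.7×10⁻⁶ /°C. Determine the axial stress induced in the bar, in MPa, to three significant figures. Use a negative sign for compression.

-206 MPa

Free thermal expansion αLΔT = 11.7e-6 · 3040 · 109 = 3.877 mm.
The walls engage after the gap closes; constrained expansion = 3.877 − 0.67 = 3.207 mm.
The walls impose strain ε = −(3.207)/3040 = -1.0549e-03; σ = Eε = 195000 · -1.0549e-03 = -205.7 MPa.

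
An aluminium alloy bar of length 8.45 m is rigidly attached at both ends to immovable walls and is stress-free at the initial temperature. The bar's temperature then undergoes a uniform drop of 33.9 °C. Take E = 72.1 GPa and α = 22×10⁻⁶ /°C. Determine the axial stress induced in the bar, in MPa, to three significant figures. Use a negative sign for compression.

53.8 MPa

Free thermal expansion αLΔT = 22e-6 · 8450 · -33.9 = -6.302 mm.
The walls impose strain ε = −(-6.302)/8450 = 7.4580e-04; σ = Eε = 72100 · 7.4580e-04 = 53.77 MPa.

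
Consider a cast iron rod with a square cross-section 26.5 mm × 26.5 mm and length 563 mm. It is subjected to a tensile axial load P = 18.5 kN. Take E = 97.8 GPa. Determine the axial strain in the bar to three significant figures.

A = 702.2 mm².
σ = N/A = 26.34 MPa; ε = σ/E = 26.34/97800 = 2.694e-04.

2.69e-04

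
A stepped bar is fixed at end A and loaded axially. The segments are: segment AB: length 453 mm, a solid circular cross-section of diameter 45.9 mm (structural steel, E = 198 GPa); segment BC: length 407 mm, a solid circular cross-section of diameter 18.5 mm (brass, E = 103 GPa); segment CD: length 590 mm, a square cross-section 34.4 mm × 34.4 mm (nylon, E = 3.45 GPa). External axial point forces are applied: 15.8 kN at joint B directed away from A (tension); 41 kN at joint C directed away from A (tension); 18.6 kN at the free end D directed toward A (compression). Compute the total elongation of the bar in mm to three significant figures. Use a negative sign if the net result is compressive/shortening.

-2.31 mm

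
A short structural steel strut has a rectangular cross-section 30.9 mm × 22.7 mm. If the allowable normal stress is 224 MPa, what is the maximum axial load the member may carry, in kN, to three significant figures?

A = 701.4 mm².
P_max = σ_allow · A = 224 · 701.4 = 157100 N = 157.1 kN.

157 kN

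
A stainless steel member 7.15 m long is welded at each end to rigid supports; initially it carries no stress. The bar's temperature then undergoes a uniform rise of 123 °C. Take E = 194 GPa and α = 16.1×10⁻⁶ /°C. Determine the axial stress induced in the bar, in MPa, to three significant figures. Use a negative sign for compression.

-384 MPa

Free thermal expansion αLΔT = 16.1e-6 · 7150 · 123 = 14.16 mm.
The walls impose strain ε = −(14.16)/7150 = -1.9803e-03; σ = Eε = 194000 · -1.9803e-03 = -384.2 MPa.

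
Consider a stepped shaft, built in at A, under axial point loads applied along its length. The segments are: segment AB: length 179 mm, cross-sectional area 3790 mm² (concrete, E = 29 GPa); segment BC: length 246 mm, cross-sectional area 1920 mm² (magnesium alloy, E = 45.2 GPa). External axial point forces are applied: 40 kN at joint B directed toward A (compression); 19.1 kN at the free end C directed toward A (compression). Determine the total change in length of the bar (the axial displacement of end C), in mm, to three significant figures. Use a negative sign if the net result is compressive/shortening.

Internal axial forces (sectioning from the free end, tension +): N_BC = -19.1 kN, N_AB = -59.1 kN.
δ_AB = -59100·179/(3790·29000) = -0.09625 mm
δ_BC = -19100·246/(1920·45200) = -0.05414 mm
δ = Σδ_i = -0.1504 mm.

-0.150 mm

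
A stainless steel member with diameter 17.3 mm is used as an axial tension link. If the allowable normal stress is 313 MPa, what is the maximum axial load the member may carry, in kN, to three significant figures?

73.6 kN

A = 235.1 mm².
P_max = σ_allow · A = 313 · 235.1 = 73570 N = 73.57 kN.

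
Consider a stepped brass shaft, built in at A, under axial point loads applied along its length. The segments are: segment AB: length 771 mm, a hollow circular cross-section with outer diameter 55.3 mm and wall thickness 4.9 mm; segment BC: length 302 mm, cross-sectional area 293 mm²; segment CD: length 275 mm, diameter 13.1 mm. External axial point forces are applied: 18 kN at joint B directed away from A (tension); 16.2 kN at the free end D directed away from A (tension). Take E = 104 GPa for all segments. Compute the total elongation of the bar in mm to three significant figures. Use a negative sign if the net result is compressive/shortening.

0.805 mm

Internal axial forces (sectioning from the free end, tension +): N_CD = 16.2 kN, N_BC = 16.2 kN, N_AB = 34.2 kN.
A_AB = 775.8 mm².
A_CD = 134.8 mm².
δ_AB = 34200·771/(775.8·104000) = 0.3268 mm
δ_BC = 16200·302/(293·104000) = 0.1606 mm
δ_CD = 16200·275/(134.8·104000) = 0.3178 mm
δ = Σδ_i = 0.8052 mm.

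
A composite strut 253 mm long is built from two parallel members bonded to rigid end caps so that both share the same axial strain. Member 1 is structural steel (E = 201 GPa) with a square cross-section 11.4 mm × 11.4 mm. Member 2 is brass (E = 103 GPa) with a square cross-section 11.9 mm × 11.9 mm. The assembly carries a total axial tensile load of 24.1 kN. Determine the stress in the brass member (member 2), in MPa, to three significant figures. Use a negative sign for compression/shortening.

A_1 = 130 mm².
A_2 = 141.6 mm².
Equal strain + equilibrium ⇒ each member carries load in proportion to AE: A₁E₁ = 26120000 N, A₂E₂ = 14590000 N, ΣAE = 40710000 N.
σ₂ = P·E₂/ΣAE = 24100·103000/40710000 = 60.98 MPa.

61.0 MPa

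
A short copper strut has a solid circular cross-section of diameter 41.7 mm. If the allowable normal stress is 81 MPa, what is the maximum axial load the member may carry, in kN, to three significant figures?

111 kN

A = 1366 mm².
P_max = σ_allow · A = 81 · 1366 = 110600 N = 110.6 kN.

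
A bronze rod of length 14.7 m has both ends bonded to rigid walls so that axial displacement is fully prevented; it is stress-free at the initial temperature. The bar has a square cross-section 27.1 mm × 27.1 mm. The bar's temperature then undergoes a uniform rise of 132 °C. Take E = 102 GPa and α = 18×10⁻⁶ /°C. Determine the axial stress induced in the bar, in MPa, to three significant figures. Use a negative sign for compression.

-242 MPa

Free thermal expansion αLΔT = 18e-6 · 14700 · 132 = 34.93 mm.
The walls impose strain ε = −(34.93)/14700 = -2.3760e-03; σ = Eε = 102000 · -2.3760e-03 = -242.4 MPa.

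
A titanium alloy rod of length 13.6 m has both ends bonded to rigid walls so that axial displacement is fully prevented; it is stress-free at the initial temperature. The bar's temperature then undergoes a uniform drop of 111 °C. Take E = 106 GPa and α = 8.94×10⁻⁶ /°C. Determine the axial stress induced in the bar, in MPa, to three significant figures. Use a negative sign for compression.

Free thermal expansion αLΔT = 8.94e-6 · 13600 · -111 = -13.5 mm.
The walls impose strain ε = −(-13.5)/13600 = 9.9234e-04; σ = Eε = 106000 · 9.9234e-04 = 105.2 MPa.

105 MPa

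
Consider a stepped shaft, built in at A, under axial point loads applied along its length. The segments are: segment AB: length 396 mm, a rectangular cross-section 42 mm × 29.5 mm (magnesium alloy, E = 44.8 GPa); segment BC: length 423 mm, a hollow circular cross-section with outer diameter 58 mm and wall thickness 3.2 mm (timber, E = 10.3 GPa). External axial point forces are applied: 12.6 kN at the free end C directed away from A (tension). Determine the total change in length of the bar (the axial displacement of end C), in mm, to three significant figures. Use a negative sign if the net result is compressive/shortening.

Internal axial forces (sectioning from the free end, tension +): N_BC = 12.6 kN, N_AB = 12.6 kN.
A_AB = 1239 mm².
A_BC = 550.9 mm².
δ_AB = 12600·396/(1239·44800) = 0.08989 mm
δ_BC = 12600·423/(550.9·10300) = 0.9393 mm
δ = Σδ_i = 1.029 mm.

1.03 mm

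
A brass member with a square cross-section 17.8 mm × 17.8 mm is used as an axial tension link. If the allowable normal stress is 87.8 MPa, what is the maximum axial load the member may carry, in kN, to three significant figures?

27.8 kN

A = 316.8 mm².
P_max = σ_allow · A = 87.8 · 316.8 = 27820 N = 27.82 kN.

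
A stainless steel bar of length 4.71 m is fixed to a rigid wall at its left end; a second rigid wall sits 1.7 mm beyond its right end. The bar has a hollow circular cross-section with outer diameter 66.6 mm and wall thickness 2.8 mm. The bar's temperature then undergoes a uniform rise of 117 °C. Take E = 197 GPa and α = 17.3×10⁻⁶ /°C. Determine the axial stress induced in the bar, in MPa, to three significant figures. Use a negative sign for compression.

-328 MPa

Free thermal expansion αLΔT = 17.3e-6 · 4710 · 117 = 9.534 mm.
The walls engage after the gap closes; constrained expansion = 9.534 − 1.7 = 7.834 mm.
The walls impose strain ε = −(7.834)/4710 = -1.6632e-03; σ = Eε = 197000 · -1.6632e-03 = -327.6 MPa.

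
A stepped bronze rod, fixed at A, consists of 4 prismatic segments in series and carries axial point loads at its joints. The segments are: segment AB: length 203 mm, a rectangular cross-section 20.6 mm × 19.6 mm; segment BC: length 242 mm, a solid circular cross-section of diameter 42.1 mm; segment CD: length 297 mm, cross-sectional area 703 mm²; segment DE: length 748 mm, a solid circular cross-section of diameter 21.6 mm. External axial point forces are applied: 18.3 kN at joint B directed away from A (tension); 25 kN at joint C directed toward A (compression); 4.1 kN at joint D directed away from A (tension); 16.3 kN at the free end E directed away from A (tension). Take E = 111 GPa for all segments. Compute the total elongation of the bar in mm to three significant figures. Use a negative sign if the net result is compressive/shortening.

0.432 mm

Internal axial forces (sectioning from the free end, tension +): N_DE = 16.3 kN, N_CD = 20.4 kN, N_BC = -4.6 kN, N_AB = 13.7 kN.
A_AB = 403.8 mm².
A_BC = 1392 mm².
A_DE = 366.4 mm².
δ_AB = 13700·203/(403.8·111000) = 0.06205 mm
δ_BC = -4600·242/(1392·111000) = -0.007204 mm
δ_CD = 20400·297/(703·111000) = 0.07764 mm
δ_DE = 16300·748/(366.4·111000) = 0.2998 mm
δ = Σδ_i = 0.4323 mm.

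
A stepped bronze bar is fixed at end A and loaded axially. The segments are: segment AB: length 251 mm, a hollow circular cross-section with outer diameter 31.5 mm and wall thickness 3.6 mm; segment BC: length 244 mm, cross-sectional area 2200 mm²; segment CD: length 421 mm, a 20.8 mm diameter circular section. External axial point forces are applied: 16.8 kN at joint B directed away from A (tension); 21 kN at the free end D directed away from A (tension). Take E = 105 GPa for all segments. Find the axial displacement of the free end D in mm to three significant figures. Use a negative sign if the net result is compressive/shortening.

0.556 mm

Internal axial forces (sectioning from the free end, tension +): N_CD = 21 kN, N_BC = 21 kN, N_AB = 37.8 kN.
A_AB = 315.5 mm².
A_CD = 339.8 mm².
δ_AB = 37800·251/(315.5·105000) = 0.2864 mm
δ_BC = 21000·244/(2200·105000) = 0.02218 mm
δ_CD = 21000·421/(339.8·105000) = 0.2478 mm
δ = Σδ_i = 0.5563 mm.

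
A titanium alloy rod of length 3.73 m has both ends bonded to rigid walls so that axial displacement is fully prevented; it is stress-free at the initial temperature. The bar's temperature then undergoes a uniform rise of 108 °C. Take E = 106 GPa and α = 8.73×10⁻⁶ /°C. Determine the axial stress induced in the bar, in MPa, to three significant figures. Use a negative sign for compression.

-99.9 MPa

Free thermal expansion αLΔT = 8.73e-6 · 3730 · 108 = 3.517 mm.
The walls impose strain ε = −(3.517)/3730 = -9.4284e-04; σ = Eε = 106000 · -9.4284e-04 = -99.94 MPa.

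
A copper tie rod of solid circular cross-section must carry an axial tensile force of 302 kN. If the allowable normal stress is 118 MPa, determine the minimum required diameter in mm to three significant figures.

57.1 mm

Required area A ≥ P/σ_allow = 302000/118 = 2559 mm².
For a solid circular section, d ≥ √(4A/π) = 57.08 mm.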